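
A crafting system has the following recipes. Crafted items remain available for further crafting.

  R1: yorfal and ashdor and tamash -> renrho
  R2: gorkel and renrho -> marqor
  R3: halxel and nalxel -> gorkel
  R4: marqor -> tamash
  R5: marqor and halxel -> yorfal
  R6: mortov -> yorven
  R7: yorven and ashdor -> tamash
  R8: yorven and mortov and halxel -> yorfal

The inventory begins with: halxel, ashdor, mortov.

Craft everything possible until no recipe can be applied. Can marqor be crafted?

marqor would need gorkel and renrho (R2), but gorkel is never obtained.

No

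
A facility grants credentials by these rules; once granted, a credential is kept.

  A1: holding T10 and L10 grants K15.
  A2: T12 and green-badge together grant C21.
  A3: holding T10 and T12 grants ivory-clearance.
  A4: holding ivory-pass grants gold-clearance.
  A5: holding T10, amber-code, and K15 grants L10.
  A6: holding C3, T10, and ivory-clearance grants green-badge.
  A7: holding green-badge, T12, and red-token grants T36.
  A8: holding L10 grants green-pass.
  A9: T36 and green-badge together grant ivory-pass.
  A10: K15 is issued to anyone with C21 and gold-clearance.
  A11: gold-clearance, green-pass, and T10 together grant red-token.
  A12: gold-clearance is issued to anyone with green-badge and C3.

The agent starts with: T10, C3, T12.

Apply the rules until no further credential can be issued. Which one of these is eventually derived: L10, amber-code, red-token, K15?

K15

Holding T10 and T12 grants ivory-clearance (A3).
Holding C3, T10, and ivory-clearance grants green-badge (A6).
Holding green-badge and C3 grants gold-clearance (A12).
Holding T12 and green-badge grants C21 (A2).
Holding C21 and gold-clearance grants K15 (A10).
No rule produces amber-code, and it is not given. red-token would need gold-clearance, green-pass, and T10 (A11), but green-pass is never granted. L10 would need T10, amber-code, and K15 (A5), but amber-code is never granted.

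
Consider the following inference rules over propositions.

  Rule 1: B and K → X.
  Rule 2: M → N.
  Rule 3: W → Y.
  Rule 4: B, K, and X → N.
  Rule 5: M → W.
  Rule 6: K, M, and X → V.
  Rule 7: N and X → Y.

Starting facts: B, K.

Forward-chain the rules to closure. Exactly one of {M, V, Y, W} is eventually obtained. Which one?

From B and K, Rule 1 gives X.
B, K, and X hold, so N follows (Rule 4).
N and X hold, so Y follows (Rule 7).
W would need M (Rule 5), but M is never established. V would need K, M, and X (Rule 6), but M is never established. No rule produces M, and it is not given.

Y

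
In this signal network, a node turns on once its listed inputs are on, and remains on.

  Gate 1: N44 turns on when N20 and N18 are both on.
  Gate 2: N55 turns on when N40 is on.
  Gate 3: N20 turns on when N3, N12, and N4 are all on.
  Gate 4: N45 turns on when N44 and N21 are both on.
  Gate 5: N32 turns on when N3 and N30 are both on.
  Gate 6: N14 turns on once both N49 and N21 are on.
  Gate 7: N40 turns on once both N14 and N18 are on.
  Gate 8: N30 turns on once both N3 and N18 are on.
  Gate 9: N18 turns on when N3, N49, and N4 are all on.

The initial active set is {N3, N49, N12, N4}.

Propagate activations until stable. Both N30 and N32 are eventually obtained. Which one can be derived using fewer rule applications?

N30: Gate 9: N3, N49, and N4 on → N18 on. Gate 8: N3 and N18 on → N30 on. [2 rule applications]
N32: N3, N49, and N4 are on, so N18 turns on (Gate 9). Gate 8: N3 and N18 on → N30 on. N3 and N30 are on, so N32 turns on (Gate 5). [3 rule applications]
N30 needs fewer.

N30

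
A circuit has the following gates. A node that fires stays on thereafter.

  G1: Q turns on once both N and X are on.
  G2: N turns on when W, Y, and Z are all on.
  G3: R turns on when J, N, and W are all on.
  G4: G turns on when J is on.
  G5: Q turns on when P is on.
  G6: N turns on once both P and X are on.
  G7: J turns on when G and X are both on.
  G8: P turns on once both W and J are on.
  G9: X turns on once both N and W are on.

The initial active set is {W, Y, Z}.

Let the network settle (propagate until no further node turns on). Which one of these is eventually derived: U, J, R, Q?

Q

W, Y, and Z are on, so N turns on (G2).
G9: N and W on → X on.
G1: N and X on → Q on.
No rule produces U, and it is not given. J would need G and X (G7), but G never turns on. R would need J, N, and W (G3), but J never turns on.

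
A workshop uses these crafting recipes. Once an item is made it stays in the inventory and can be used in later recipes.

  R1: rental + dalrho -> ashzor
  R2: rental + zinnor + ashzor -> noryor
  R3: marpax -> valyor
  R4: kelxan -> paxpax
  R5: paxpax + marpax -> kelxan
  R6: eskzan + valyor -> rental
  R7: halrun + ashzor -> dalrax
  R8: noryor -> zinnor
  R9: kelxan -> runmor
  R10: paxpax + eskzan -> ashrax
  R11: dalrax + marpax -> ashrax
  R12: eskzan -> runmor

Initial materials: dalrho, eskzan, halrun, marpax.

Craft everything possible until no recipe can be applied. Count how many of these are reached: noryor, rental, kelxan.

Using R3, marpax makes valyor.
Using R6, eskzan and valyor make rental.
noryor would need rental, zinnor, and ashzor (R2), but zinnor is never obtained.
rental: reached.
kelxan would need paxpax and marpax (R5), but paxpax is never obtained.
Reached: rental — 1 of the 3.

1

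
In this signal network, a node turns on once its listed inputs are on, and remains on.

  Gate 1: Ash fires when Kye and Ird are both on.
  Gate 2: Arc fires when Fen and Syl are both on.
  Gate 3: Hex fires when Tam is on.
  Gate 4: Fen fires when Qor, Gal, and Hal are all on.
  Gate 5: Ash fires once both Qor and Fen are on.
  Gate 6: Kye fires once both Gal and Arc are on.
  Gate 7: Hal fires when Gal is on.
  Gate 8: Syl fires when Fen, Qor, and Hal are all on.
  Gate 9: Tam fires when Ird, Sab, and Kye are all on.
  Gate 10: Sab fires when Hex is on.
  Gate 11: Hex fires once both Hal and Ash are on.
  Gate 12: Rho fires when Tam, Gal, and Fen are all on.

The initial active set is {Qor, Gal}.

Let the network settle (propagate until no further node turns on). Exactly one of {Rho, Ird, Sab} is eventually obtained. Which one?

Sab

Gal is on, so Hal fires (Gate 7).
Gate 4: Qor, Gal, and Hal on → Fen on.
Gate 5: Qor and Fen on → Ash on.
Gate 11: Hal and Ash on → Hex on.
Gate 10: Hex on → Sab on.
Rho would need Tam, Gal, and Fen (Gate 12), but Tam never turns on. No rule produces Ird, and it is not given.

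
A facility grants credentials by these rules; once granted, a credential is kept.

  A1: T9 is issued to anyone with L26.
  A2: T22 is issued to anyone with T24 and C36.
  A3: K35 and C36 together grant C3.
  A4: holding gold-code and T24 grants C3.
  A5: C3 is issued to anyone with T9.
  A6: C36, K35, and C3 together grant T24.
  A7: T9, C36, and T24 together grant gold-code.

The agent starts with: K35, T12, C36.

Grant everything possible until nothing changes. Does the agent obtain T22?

Holding K35 and C36 grants C3 (A3).
Holding C36, K35, and C3 grants T24 (A6).
Holding T24 and C36 grants T22 (A2).

Yes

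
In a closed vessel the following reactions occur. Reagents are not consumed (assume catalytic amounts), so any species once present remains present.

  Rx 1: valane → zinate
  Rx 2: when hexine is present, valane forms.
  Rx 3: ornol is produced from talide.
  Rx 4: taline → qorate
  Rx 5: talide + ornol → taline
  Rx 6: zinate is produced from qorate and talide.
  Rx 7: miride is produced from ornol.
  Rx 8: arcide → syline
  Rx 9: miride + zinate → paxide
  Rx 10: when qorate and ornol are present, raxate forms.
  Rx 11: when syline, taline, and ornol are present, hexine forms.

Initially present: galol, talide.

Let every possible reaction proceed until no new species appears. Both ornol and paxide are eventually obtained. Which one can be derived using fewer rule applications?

ornol

ornol: talide present → ornol forms (Rx 3). [1 rule application]
paxide: talide present → ornol forms (Rx 3). ornol present → miride forms (Rx 7). talide and ornol present → taline forms (Rx 5). taline present → qorate forms (Rx 4). qorate and talide present → zinate forms (Rx 6). miride and zinate present → paxide forms (Rx 9). [6 rule applications]
ornol needs fewer.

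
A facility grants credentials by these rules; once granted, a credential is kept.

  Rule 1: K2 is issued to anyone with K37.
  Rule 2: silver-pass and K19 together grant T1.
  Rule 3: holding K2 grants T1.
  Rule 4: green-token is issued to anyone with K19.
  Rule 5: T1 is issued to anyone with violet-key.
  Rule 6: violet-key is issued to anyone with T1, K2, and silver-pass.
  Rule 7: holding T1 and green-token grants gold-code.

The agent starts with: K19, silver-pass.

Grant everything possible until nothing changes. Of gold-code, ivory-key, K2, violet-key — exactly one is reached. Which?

Holding K19 grants green-token (Rule 4).
Holding silver-pass and K19 grants T1 (Rule 2).
Holding T1 and green-token grants gold-code (Rule 7).
No rule produces ivory-key, and it is not given. K2 would need K37 (Rule 1), but K37 is never granted. violet-key would need T1, K2, and silver-pass (Rule 6), but K2 is never granted.

gold-code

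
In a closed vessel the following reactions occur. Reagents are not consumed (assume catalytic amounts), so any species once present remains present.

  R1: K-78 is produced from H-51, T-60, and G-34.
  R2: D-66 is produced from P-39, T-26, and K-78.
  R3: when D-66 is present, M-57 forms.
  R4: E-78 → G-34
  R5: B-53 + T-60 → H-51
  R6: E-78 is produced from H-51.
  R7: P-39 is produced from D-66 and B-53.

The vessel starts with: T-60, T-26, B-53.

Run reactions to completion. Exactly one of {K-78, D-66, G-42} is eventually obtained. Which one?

K-78

B-53 and T-60 present → H-51 forms (R5).
H-51 present → E-78 forms (R6).
E-78 present → G-34 forms (R4).
H-51, T-60, and G-34 present → K-78 forms (R1).
D-66 would need P-39, T-26, and K-78 (R2), but P-39 never forms. No rule produces G-42, and it is not given.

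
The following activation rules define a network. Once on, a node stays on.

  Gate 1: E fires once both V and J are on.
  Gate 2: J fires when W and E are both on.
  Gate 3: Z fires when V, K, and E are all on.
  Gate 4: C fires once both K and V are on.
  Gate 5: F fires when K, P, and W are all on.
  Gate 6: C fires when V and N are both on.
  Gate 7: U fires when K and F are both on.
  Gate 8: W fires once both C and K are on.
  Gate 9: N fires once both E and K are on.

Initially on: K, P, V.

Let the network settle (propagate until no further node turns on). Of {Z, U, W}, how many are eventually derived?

Gate 4: K and V on → C on.
Gate 8: C and K on → W on.
K, P, and W are on, so F fires (Gate 5).
K and F are on, so U fires (Gate 7).
Z would need V, K, and E (Gate 3), but E never turns on.
U: reached.
W: reached.
Reached: U and W — 2 of the 3.

2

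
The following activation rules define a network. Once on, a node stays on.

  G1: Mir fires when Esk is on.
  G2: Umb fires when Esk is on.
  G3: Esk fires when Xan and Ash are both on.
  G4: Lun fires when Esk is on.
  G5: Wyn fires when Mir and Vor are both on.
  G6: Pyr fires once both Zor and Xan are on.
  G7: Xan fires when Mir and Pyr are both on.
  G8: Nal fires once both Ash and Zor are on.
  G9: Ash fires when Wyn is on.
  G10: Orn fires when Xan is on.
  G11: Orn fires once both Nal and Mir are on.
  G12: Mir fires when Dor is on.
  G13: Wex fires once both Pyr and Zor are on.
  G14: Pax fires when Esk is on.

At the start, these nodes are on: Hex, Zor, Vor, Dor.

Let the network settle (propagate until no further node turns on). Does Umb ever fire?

No

Umb would need Esk (G2), but Esk never turns on.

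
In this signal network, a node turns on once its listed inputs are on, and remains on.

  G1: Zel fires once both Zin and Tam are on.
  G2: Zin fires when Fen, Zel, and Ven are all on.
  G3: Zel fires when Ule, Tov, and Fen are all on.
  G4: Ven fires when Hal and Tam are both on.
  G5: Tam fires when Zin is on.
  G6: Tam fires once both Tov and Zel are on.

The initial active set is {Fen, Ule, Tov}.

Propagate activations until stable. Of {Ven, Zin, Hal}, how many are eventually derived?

Ven would need Hal and Tam (G4), but Hal never turns on.
Zin would need Fen, Zel, and Ven (G2), but Ven never turns on.
No rule produces Hal, and it is not given.
None of the 3 are reached.

0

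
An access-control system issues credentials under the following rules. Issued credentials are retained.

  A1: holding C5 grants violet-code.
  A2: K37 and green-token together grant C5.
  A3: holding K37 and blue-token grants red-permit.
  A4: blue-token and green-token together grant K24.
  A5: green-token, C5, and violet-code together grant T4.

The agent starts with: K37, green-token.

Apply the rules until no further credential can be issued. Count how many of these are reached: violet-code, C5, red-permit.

Holding K37 and green-token grants C5 (A2).
Holding C5 grants violet-code (A1).
violet-code: reached.
C5: reached.
red-permit would need K37 and blue-token (A3), but blue-token is never granted.
Reached: violet-code and C5 — 2 of the 3.

2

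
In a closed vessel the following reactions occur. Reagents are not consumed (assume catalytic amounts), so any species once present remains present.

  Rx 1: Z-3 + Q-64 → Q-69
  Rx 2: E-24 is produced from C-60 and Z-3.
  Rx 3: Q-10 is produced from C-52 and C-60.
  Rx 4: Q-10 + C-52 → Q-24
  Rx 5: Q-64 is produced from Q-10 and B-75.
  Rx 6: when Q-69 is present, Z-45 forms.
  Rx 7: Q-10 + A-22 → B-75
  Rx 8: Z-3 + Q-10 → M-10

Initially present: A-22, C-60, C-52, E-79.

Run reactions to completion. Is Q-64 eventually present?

Yes

C-52 and C-60 present → Q-10 forms (Rx 3).
Q-10 and A-22 present → B-75 forms (Rx 7).
Q-10 and B-75 present → Q-64 forms (Rx 5).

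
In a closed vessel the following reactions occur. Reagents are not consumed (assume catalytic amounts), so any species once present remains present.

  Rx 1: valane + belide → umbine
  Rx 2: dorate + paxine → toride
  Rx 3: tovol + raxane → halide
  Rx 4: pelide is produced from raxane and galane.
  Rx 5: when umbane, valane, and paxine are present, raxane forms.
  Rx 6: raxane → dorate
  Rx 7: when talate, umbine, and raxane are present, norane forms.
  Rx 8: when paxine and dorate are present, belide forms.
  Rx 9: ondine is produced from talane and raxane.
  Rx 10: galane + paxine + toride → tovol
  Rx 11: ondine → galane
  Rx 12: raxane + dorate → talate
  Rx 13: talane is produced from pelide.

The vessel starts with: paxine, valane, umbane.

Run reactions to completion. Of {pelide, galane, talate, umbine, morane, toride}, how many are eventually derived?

3

umbane, valane, and paxine present → raxane forms (Rx 5).
raxane present → dorate forms (Rx 6).
raxane and dorate present → talate forms (Rx 12).
dorate and paxine present → toride forms (Rx 2).
paxine and dorate present → belide forms (Rx 8).
valane and belide present → umbine forms (Rx 1).
pelide would need raxane and galane (Rx 4), but galane never forms.
galane would need ondine (Rx 11), but ondine never forms.
talate: reached.
umbine: reached.
No rule produces morane, and it is not given.
toride: reached.
Reached: talate, umbine, and toride — 3 of the 6.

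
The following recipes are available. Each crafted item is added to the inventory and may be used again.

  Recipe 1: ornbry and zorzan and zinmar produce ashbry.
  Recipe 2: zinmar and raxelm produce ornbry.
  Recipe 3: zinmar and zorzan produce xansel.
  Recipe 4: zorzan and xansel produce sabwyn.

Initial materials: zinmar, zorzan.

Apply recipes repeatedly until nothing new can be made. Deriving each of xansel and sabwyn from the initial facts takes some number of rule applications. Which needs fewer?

xansel: Using Recipe 3, zinmar and zorzan make xansel. [1 rule application]
sabwyn: Using Recipe 3, zinmar and zorzan make xansel. Using Recipe 4, zorzan and xansel make sabwyn. [2 rule applications]
xansel needs fewer.

xansel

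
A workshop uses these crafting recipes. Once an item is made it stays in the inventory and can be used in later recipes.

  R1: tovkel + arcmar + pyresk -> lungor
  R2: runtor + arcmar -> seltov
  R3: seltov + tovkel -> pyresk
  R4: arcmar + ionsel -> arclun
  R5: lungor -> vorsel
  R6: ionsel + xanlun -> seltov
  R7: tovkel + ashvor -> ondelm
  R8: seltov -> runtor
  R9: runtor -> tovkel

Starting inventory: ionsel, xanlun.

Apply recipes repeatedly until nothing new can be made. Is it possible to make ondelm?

ondelm would need tovkel and ashvor (R7), but ashvor is never obtained.

No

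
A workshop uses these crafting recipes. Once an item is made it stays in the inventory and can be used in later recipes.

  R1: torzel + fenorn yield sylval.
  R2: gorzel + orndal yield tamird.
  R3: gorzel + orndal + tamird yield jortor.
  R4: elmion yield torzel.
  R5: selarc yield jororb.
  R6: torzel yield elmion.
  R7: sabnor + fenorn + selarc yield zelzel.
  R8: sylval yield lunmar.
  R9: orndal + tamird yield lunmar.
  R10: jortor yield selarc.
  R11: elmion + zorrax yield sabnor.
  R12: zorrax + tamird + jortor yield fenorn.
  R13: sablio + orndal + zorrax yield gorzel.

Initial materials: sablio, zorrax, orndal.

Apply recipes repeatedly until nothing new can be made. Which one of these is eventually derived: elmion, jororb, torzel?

Using R13, sablio, orndal, and zorrax make gorzel.
gorzel + orndal → tamird (R2).
gorzel + orndal + tamird → jortor (R3).
Using R10, jortor makes selarc.
Using R5, selarc makes jororb.
torzel would need elmion (R4), but elmion is never obtained. elmion would need torzel (R6), but torzel is never obtained.

jororb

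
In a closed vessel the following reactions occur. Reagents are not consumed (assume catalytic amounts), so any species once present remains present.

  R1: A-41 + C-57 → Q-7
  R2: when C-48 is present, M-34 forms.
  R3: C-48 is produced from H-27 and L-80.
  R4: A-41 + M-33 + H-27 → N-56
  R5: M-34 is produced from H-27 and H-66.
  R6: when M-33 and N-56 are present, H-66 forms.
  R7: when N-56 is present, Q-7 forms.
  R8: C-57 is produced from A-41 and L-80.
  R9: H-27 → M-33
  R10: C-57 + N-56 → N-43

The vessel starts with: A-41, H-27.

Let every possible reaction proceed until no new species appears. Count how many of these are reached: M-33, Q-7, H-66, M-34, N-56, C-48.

5

H-27 present → M-33 forms (R9).
A-41, M-33, and H-27 present → N-56 forms (R4).
N-56 present → Q-7 forms (R7).
M-33 and N-56 present → H-66 forms (R6).
H-27 and H-66 present → M-34 forms (R5).
M-33: reached.
Q-7: reached.
H-66: reached.
M-34: reached.
N-56: reached.
C-48 would need H-27 and L-80 (R3), but L-80 never forms.
Reached: M-33, Q-7, H-66, M-34, and N-56 — 5 of the 6.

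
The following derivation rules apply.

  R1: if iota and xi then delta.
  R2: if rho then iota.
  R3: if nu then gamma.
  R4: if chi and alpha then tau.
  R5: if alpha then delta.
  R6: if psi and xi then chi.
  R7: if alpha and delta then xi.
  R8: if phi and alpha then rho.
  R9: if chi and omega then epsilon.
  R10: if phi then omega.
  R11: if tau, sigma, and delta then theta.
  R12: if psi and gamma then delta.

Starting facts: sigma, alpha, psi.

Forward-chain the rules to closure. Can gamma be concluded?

gamma would need nu (R3), but nu is never established.

No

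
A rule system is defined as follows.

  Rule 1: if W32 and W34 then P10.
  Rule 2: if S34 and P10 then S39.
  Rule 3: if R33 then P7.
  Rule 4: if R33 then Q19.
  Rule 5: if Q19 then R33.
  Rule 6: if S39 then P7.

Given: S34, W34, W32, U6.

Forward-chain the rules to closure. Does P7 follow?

From W32 and W34, Rule 1 gives P10.
S34 and P10 hold, so S39 follows (Rule 2).
From S39, Rule 6 gives P7.

Yes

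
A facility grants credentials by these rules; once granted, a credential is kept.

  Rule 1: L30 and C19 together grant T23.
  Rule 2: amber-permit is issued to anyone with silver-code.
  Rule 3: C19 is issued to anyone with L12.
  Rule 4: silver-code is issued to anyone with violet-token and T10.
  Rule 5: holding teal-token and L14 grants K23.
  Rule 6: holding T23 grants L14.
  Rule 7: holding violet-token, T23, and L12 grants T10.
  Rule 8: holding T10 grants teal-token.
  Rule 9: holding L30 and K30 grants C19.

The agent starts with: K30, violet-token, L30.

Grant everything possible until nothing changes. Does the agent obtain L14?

Yes

Holding L30 and K30 grants C19 (Rule 9).
Holding L30 and C19 grants T23 (Rule 1).
Holding T23 grants L14 (Rule 6).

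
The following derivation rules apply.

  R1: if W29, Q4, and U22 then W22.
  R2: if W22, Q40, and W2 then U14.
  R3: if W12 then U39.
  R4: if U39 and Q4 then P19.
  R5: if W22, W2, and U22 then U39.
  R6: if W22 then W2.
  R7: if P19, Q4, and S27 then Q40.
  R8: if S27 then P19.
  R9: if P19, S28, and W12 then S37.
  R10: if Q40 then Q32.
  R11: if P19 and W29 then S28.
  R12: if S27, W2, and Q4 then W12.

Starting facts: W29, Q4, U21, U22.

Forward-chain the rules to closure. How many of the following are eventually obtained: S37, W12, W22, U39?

From W29, Q4, and U22, R1 gives W22.
From W22, R6 gives W2.
From W22, W2, and U22, R5 gives U39.
S37 would need P19, S28, and W12 (R9), but W12 is never established.
W12 would need S27, W2, and Q4 (R12), but S27 is never established.
W22: reached.
U39: reached.
Reached: W22 and U39 — 2 of the 4.

2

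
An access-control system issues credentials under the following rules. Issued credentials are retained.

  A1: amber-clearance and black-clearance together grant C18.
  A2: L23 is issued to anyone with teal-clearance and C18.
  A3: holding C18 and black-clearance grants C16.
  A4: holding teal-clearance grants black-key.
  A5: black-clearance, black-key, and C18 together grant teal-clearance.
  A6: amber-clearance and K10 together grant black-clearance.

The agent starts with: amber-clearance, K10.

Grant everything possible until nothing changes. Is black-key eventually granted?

No

black-key would need teal-clearance (A4), but teal-clearance is never granted.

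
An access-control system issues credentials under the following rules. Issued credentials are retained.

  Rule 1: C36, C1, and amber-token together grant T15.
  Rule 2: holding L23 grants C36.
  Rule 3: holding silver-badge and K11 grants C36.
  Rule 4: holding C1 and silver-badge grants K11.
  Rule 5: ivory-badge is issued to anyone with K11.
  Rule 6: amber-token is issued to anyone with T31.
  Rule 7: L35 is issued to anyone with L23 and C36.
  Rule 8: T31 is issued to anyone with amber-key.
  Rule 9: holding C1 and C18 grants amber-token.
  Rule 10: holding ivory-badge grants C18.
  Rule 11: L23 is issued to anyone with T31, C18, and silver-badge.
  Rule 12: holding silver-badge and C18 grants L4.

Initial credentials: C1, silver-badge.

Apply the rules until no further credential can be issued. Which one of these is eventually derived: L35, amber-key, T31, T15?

Holding C1 and silver-badge grants K11 (Rule 4).
Holding silver-badge and K11 grants C36 (Rule 3).
Holding K11 grants ivory-badge (Rule 5).
Holding ivory-badge grants C18 (Rule 10).
Holding C1 and C18 grants amber-token (Rule 9).
Holding C36, C1, and amber-token grants T15 (Rule 1).
No rule produces amber-key, and it is not given. L35 would need L23 and C36 (Rule 7), but L23 is never granted. T31 would need amber-key (Rule 8), but amber-key is never granted.

T15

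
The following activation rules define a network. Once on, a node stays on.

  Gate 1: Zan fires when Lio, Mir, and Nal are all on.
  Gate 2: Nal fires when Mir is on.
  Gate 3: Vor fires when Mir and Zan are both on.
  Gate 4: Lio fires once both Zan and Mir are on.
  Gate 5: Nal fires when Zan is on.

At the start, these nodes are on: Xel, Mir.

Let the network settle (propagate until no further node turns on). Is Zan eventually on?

No

Zan would need Lio, Mir, and Nal (Gate 1), but Lio never turns on.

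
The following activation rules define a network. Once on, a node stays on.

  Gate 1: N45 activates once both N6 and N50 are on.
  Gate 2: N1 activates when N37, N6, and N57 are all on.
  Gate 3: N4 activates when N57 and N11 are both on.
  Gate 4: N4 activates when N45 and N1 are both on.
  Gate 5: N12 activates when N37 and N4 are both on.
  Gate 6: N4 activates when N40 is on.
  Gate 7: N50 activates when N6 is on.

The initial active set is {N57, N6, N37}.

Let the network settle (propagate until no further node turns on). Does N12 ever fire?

Yes

Gate 7: N6 on → N50 on.
N37, N6, and N57 are on, so N1 activates (Gate 2).
Gate 1: N6 and N50 on → N45 on.
Gate 4: N45 and N1 on → N4 on.
Gate 5: N37 and N4 on → N12 on.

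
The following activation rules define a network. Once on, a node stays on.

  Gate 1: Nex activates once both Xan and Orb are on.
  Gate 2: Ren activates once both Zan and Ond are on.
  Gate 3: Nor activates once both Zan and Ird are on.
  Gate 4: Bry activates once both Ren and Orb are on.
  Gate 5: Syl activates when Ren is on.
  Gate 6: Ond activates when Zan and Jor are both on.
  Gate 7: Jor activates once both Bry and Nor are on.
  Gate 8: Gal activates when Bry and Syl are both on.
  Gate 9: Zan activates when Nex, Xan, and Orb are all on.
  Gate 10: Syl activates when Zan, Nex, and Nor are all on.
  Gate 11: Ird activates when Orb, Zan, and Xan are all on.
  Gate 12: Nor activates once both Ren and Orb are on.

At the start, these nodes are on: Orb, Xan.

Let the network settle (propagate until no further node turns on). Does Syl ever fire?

Yes

Xan and Orb are on, so Nex activates (Gate 1).
Nex, Xan, and Orb are on, so Zan activates (Gate 9).
Gate 11: Orb, Zan, and Xan on → Ird on.
Gate 3: Zan and Ird on → Nor on.
Zan, Nex, and Nor are on, so Syl activates (Gate 10).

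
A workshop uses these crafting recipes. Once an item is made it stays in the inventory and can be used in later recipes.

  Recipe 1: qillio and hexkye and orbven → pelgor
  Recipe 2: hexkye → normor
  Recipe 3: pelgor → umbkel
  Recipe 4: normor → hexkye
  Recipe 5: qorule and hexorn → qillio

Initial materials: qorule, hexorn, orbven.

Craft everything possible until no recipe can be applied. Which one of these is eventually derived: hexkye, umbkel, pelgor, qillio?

qorule and hexorn → qillio (Recipe 5).
hexkye would need normor (Recipe 4), but normor is never obtained. umbkel would need pelgor (Recipe 3), but pelgor is never obtained. pelgor would need qillio, hexkye, and orbven (Recipe 1), but hexkye is never obtained.

qillio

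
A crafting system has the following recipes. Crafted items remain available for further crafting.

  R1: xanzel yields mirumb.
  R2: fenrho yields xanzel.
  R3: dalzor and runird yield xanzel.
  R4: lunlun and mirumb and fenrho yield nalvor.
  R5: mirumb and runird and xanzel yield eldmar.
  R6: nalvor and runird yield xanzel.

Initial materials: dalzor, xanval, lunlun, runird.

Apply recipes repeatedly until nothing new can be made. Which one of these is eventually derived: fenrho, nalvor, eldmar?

dalzor and runird → xanzel (R3).
Using R1, xanzel makes mirumb.
mirumb and runird and xanzel → eldmar (R5).
nalvor would need lunlun, mirumb, and fenrho (R4), but fenrho is never obtained. No rule produces fenrho, and it is not given.

eldmar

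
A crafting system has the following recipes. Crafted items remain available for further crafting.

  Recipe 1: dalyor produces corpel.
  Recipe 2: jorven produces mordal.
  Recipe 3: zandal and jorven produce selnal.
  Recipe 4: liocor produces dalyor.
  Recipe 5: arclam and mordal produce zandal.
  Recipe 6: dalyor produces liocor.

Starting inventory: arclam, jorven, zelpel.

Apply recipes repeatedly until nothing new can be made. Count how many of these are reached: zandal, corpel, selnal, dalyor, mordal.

Using Recipe 2, jorven makes mordal.
Using Recipe 5, arclam and mordal make zandal.
Using Recipe 3, zandal and jorven make selnal.
zandal: reached.
corpel would need dalyor (Recipe 1), but dalyor is never obtained.
selnal: reached.
dalyor would need liocor (Recipe 4), but liocor is never obtained.
mordal: reached.
Reached: zandal, selnal, and mordal — 3 of the 5.

3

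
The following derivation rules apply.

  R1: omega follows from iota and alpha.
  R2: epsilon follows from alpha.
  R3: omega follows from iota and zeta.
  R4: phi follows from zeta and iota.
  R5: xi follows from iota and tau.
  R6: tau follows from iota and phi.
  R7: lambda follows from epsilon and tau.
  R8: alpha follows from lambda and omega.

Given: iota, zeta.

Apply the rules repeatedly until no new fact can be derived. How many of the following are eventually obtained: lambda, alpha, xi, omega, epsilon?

From iota and zeta, R3 gives omega.
zeta and iota hold, so phi follows (R4).
iota and phi hold, so tau follows (R6).
iota and tau hold, so xi follows (R5).
lambda would need epsilon and tau (R7), but epsilon is never established.
alpha would need lambda and omega (R8), but lambda is never established.
xi: reached.
omega: reached.
epsilon would need alpha (R2), but alpha is never established.
Reached: xi and omega — 2 of the 5.

2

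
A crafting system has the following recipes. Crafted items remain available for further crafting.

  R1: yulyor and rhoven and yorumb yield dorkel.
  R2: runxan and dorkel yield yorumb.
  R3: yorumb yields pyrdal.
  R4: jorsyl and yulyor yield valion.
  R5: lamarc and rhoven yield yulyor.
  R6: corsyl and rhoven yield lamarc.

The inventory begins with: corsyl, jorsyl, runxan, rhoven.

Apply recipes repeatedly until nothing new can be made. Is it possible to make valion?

Yes

Using R6, corsyl and rhoven make lamarc.
lamarc and rhoven → yulyor (R5).
Using R4, jorsyl and yulyor make valion.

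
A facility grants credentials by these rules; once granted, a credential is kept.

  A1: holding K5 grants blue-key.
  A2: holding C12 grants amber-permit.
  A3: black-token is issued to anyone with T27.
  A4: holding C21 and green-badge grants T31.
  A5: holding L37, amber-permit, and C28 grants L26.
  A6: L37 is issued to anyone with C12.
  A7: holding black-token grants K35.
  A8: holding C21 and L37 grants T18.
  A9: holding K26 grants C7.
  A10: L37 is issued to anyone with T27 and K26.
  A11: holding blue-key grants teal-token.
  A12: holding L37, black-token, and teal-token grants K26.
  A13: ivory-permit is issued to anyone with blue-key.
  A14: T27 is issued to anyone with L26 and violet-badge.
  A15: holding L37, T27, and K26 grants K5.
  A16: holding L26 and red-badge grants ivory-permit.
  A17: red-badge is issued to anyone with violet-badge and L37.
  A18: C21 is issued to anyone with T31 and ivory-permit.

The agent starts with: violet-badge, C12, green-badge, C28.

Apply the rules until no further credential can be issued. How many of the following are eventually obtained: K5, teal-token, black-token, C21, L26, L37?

Holding C12 grants L37 (A6).
Holding C12 grants amber-permit (A2).
Holding L37, amber-permit, and C28 grants L26 (A5).
Holding L26 and violet-badge grants T27 (A14).
Holding T27 grants black-token (A3).
K5 would need L37, T27, and K26 (A15), but K26 is never granted.
teal-token would need blue-key (A11), but blue-key is never granted.
black-token: reached.
C21 would need T31 and ivory-permit (A18), but T31 is never granted.
L26: reached.
L37: reached.
Reached: black-token, L26, and L37 — 3 of the 6.

3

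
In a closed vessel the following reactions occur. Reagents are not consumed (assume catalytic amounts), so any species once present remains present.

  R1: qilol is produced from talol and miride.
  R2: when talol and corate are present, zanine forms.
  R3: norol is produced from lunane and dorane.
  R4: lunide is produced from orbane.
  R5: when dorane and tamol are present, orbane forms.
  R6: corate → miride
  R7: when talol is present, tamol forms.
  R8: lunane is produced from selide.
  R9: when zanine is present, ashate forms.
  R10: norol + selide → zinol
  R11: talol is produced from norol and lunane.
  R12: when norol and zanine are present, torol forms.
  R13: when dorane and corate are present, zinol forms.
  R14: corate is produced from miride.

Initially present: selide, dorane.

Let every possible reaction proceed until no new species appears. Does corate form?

No

corate would need miride (R14), but miride never forms.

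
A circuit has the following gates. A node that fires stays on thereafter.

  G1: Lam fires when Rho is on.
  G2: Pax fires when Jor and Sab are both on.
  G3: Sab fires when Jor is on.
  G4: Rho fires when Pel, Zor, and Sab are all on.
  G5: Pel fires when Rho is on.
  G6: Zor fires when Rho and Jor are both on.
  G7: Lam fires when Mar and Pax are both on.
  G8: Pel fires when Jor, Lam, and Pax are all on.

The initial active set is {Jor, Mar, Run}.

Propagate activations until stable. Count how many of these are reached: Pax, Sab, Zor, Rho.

2

G3: Jor on → Sab on.
Jor and Sab are on, so Pax fires (G2).
Pax: reached.
Sab: reached.
Zor would need Rho and Jor (G6), but Rho never turns on.
Rho would need Pel, Zor, and Sab (G4), but Zor never turns on.
Reached: Pax and Sab — 2 of the 4.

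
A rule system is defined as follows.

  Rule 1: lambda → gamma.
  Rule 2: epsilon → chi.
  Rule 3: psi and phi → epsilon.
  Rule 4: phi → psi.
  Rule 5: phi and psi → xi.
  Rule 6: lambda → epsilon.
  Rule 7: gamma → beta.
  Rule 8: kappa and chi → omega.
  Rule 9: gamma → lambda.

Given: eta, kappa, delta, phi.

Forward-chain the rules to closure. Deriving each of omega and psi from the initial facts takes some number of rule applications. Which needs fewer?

psi

psi: From phi, Rule 4 gives psi. [1 rule application]
omega: phi holds, so psi follows (Rule 4). From psi and phi, Rule 3 gives epsilon. epsilon holds, so chi follows (Rule 2). kappa and chi hold, so omega follows (Rule 8). [4 rule applications]
psi needs fewer.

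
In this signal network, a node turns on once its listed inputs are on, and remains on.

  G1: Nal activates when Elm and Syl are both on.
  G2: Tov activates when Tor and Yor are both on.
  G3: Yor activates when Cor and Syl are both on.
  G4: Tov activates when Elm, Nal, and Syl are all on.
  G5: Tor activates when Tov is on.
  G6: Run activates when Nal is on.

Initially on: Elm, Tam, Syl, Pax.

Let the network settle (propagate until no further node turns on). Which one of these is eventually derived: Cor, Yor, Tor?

G1: Elm and Syl on → Nal on.
Elm, Nal, and Syl are on, so Tov activates (G4).
G5: Tov on → Tor on.
Yor would need Cor and Syl (G3), but Cor never turns on. No rule produces Cor, and it is not given.

Tor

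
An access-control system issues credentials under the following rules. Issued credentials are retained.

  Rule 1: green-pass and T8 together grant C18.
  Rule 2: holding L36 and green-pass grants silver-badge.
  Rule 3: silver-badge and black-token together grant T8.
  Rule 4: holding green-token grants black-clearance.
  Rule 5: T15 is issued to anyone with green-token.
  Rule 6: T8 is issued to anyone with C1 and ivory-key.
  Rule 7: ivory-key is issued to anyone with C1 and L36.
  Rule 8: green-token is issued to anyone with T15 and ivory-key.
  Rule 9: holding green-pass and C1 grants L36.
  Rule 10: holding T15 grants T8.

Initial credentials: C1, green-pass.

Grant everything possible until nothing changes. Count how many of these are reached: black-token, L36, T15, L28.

1

Holding green-pass and C1 grants L36 (Rule 9).
No rule produces black-token, and it is not given.
L36: reached.
T15 would need green-token (Rule 5), but green-token is never granted.
No rule produces L28, and it is not given.
Reached: L36 — 1 of the 4.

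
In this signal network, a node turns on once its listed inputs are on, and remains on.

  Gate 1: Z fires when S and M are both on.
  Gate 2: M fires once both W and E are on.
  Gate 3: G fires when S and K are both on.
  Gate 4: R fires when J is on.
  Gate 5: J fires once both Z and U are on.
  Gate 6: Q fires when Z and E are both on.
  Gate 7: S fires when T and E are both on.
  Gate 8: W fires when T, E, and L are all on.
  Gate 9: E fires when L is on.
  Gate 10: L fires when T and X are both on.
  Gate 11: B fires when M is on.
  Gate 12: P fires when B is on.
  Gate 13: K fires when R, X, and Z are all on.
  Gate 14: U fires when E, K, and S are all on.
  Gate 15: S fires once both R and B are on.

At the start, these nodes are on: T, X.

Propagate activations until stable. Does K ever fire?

No

K would need R, X, and Z (Gate 13), but R never turns on.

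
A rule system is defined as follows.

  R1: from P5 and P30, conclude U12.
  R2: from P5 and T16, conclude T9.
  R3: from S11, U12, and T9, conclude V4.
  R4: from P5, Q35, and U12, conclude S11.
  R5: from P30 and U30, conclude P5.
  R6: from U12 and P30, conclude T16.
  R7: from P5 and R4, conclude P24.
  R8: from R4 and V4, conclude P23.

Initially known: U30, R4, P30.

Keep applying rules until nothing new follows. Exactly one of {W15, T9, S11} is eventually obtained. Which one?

T9

From P30 and U30, R5 gives P5.
P5 and P30 hold, so U12 follows (R1).
From U12 and P30, R6 gives T16.
P5 and T16 hold, so T9 follows (R2).
S11 would need P5, Q35, and U12 (R4), but Q35 is never established. No rule produces W15, and it is not given.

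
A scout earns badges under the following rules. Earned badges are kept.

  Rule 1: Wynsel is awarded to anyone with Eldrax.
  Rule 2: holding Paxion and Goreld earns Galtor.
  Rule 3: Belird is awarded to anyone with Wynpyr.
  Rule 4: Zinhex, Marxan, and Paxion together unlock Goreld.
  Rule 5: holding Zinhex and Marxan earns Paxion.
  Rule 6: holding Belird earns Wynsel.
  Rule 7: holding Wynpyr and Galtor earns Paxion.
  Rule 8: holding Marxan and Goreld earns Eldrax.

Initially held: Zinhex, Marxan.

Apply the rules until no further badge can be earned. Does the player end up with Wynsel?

Yes

With Zinhex and Marxan, Paxion is earned (Rule 5).
With Zinhex, Marxan, and Paxion, Goreld is earned (Rule 4).
With Marxan and Goreld, Eldrax is earned (Rule 8).
With Eldrax, Wynsel is earned (Rule 1).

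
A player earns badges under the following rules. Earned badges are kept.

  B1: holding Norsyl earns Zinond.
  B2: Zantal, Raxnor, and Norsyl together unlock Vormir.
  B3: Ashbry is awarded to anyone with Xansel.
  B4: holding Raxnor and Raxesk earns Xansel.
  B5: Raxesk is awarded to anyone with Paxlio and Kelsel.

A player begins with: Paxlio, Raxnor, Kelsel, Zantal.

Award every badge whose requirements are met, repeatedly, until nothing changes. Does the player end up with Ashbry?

Yes

With Paxlio and Kelsel, Raxesk is earned (B5).
With Raxnor and Raxesk, Xansel is earned (B4).
With Xansel, Ashbry is earned (B3).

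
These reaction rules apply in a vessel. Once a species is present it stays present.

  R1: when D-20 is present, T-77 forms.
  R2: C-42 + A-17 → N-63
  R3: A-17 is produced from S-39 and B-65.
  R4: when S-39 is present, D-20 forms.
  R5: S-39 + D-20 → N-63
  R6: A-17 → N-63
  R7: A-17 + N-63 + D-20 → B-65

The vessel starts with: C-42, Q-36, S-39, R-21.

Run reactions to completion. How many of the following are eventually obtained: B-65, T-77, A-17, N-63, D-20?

3

S-39 present → D-20 forms (R4).
S-39 and D-20 present → N-63 forms (R5).
D-20 present → T-77 forms (R1).
B-65 would need A-17, N-63, and D-20 (R7), but A-17 never forms.
T-77: reached.
A-17 would need S-39 and B-65 (R3), but B-65 never forms.
N-63: reached.
D-20: reached.
Reached: T-77, N-63, and D-20 — 3 of the 5.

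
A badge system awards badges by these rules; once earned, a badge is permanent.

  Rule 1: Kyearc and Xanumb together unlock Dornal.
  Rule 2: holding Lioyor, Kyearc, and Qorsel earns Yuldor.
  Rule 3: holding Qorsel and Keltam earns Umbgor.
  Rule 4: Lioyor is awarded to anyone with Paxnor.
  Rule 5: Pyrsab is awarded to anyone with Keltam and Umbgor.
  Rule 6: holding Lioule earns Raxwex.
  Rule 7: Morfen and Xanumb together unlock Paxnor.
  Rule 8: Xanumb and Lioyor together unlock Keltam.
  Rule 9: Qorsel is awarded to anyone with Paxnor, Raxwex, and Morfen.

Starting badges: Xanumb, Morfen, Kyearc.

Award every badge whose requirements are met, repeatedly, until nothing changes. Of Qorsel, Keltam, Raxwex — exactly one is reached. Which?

Keltam

With Morfen and Xanumb, Paxnor is earned (Rule 7).
With Paxnor, Lioyor is earned (Rule 4).
With Xanumb and Lioyor, Keltam is earned (Rule 8).
Qorsel would need Paxnor, Raxwex, and Morfen (Rule 9), but Raxwex is never earned. Raxwex would need Lioule (Rule 6), but Lioule is never earned.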